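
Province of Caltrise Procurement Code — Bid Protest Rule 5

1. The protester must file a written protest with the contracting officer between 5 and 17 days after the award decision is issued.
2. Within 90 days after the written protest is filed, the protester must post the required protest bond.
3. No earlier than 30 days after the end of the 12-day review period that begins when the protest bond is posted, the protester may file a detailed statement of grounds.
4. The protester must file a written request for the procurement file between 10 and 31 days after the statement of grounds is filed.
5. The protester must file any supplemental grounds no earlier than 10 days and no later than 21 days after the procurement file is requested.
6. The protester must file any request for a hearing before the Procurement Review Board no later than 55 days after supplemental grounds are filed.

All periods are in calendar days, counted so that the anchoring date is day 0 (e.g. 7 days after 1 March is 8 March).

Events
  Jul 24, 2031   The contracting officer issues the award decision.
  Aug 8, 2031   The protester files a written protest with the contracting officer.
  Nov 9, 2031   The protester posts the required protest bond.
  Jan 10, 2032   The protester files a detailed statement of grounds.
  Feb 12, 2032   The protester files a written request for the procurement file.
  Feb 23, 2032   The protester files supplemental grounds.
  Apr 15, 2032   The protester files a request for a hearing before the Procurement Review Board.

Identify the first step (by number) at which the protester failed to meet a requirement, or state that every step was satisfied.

Step 2

Step 1 — 5 and 17 days from Jul 24, 2031 (when the award decision is issued) are Jul 29, 2031 and Aug 10, 2031 respectively; done Aug 8, 2031, which is between those dates.
Step 2 — counting 90 days from Aug 8, 2031 (when the written protest is filed) gives a deadline of Nov 6, 2031; not done until Nov 9, 2031, 3 days after the deadline.
Later steps need not be reached.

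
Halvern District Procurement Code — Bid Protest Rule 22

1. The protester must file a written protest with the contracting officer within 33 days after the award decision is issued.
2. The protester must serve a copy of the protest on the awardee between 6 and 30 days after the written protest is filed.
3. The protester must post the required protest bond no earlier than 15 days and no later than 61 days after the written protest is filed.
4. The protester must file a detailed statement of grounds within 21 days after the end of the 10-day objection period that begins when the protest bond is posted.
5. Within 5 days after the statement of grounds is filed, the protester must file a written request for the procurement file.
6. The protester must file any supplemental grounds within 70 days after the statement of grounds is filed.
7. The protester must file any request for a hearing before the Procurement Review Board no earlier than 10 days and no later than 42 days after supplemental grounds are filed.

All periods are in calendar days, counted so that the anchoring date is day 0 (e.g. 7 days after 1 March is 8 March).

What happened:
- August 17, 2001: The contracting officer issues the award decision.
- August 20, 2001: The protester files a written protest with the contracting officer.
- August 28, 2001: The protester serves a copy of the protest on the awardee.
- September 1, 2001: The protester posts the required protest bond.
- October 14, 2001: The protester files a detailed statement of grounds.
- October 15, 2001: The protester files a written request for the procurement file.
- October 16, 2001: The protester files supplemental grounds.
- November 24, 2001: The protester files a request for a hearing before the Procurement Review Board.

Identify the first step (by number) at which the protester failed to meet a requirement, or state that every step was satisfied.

Step 3

(1) due by August 17, 2001 + 33 days = September 19, 2001; completed August 20, 2001, before the deadline.
(2) the permitted window runs from August 20, 2001 + 6 = August 26, 2001 to August 20, 2001 + 30 = September 19, 2001; done August 28, 2001, which is between those dates.
(3) the permitted window runs from August 20, 2001 + 15 = September 4, 2001 to August 20, 2001 + 61 = October 20, 2001; done September 1, 2001 — 3 days before the window opened.
That is the first point of non-compliance.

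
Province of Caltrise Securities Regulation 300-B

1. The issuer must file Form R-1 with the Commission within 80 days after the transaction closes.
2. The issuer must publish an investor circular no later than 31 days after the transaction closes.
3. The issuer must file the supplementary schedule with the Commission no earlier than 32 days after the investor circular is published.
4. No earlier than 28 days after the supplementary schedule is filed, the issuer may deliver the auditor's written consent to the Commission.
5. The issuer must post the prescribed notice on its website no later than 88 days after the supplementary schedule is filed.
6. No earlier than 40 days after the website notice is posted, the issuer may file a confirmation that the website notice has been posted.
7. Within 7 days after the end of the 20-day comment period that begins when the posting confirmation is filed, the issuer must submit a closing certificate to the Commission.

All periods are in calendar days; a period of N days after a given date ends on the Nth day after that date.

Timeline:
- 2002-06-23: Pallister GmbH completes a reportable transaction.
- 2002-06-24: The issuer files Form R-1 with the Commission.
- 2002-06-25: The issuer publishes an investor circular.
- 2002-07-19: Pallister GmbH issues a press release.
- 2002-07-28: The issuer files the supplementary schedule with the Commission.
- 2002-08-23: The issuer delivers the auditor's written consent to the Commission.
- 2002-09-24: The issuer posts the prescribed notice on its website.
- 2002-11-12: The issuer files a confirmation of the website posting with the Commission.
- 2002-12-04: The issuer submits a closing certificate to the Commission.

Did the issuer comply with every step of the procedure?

No

Step 1 — counting 80 days from 2002-06-23 (when the transaction closes) gives a deadline of 2002-09-11; completed 2002-06-24, before the deadline.
Step 2 — counting 31 days from 2002-06-23 (when the transaction closes) gives a deadline of 2002-07-24; 2002-06-25 is within that limit.
Step 3 — must wait 32 days from 2002-06-25 (when the investor circular is published), so not before 2002-07-27; done 2002-07-28, after the minimum wait.
Step 4 — must wait 28 days from 2002-07-28 (when the supplementary schedule is filed), so not before 2002-08-25; done 2002-08-23 — 2 days too early.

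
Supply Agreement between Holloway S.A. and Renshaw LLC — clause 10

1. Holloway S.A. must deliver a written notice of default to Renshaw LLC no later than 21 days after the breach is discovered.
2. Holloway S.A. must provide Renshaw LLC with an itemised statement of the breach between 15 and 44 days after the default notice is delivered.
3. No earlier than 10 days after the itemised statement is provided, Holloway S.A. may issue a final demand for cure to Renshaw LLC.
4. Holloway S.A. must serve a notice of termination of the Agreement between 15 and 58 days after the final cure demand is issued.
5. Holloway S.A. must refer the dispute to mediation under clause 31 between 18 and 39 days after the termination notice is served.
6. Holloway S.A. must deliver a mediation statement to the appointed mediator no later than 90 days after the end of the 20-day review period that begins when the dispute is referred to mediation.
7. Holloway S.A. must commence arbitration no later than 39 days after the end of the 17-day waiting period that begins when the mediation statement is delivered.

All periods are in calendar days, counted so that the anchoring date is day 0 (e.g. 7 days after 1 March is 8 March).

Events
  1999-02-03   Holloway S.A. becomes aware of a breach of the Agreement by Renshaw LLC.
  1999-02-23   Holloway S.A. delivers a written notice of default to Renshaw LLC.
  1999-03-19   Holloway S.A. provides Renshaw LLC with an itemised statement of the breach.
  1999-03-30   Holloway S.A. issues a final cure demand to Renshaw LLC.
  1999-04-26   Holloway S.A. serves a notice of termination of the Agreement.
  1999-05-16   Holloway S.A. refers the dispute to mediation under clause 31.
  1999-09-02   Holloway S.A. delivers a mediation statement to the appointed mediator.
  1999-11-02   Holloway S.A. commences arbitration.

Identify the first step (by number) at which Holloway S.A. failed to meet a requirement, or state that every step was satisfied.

Step 1 — counting 21 days from 1999-02-03 (when the breach is discovered) gives a deadline of 1999-02-24; done 1999-02-23 — timely.
Step 2 — 15 and 44 days from 1999-02-23 (when the default notice is delivered) are 1999-03-10 and 1999-04-08 respectively; 1999-03-19 falls inside that range.
Step 3 — must wait 10 days from 1999-03-19 (when the itemised statement is provided), so not before 1999-03-29; done 1999-03-30 — permitted.
Step 4 — 15 and 58 days from 1999-03-30 (when the final cure demand is issued) are 1999-04-14 and 1999-05-27 respectively; 1999-04-26 falls inside that range.
Step 5 — 18 and 39 days from 1999-04-26 (when the termination notice is served) are 1999-05-14 and 1999-06-04 respectively; 1999-05-16 falls inside that range.
Step 6 — counting 90 days from 1999-06-05 (end of the 20-day review period, which began when the dispute is referred to mediation on 1999-05-16) gives a deadline of 1999-09-03; 1999-09-02 is within that limit.
Step 7 — counting 39 days from 1999-09-19 (end of the 17-day waiting period, which began when the mediation statement is delivered on 1999-09-02) gives a deadline of 1999-10-28; 1999-11-02 misses that deadline by 5 days.
No need to go further; step 7 was not satisfied.

Step 7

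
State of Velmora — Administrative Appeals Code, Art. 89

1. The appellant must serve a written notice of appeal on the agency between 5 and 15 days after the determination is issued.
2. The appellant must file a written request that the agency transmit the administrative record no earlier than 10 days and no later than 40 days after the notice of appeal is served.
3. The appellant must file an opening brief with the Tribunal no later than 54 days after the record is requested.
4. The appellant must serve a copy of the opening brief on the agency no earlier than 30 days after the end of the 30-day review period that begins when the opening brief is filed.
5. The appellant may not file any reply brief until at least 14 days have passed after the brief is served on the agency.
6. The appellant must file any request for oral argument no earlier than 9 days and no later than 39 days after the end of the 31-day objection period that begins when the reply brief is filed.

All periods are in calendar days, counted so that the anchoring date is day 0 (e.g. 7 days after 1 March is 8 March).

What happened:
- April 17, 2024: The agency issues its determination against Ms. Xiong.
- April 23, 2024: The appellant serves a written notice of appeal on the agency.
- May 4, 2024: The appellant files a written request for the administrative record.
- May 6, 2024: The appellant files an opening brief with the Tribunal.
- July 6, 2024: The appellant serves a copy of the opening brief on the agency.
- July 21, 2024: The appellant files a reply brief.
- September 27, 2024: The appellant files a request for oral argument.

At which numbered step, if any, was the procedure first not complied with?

Step 1: the window is 5–15 days after April 17, 2024 (when the determination is issued), so April 22, 2024 through May 2, 2024; done April 23, 2024, which is between those dates.
Step 2: the window is 10–40 days after April 23, 2024 (when the notice of appeal is served), so May 3, 2024 through June 2, 2024; May 4, 2024 falls inside that range.
Step 3: 54 days after May 4, 2024 (when the record is requested) is June 27, 2024; completed May 6, 2024, before the deadline.
Step 4: the earliest permitted date is 30 days after June 5, 2024 (end of the 30-day review period, which began when the opening brief is filed on May 6, 2024), i.e. July 5, 2024; July 6, 2024 is on or after that date.
Step 5: the earliest permitted date is 14 days after July 6, 2024 (when the brief is served on the agency), i.e. July 20, 2024; done July 21, 2024, after the minimum wait.
Step 6: the window is 9–39 days after August 21, 2024 (end of the 31-day objection period, which began when the reply brief is filed on July 21, 2024), so August 30, 2024 through September 29, 2024; done September 27, 2024 — within the window.

None — every step was satisfied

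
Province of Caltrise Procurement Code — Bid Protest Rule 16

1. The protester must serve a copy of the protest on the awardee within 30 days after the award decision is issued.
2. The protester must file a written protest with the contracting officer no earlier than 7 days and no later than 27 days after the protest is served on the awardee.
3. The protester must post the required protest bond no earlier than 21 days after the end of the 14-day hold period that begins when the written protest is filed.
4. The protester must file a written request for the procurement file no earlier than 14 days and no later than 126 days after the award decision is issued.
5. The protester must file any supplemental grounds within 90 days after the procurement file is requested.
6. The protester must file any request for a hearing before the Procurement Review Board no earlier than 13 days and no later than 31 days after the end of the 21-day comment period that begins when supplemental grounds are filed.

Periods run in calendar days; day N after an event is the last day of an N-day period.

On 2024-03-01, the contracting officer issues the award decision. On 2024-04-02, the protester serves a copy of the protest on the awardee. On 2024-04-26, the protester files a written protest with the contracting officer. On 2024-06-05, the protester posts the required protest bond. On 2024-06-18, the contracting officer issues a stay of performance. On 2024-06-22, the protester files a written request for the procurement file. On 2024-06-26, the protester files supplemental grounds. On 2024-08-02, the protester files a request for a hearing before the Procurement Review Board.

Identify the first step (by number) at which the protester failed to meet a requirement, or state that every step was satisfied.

Step 1

Step 1: 30 days after 2024-03-01 (when the award decision is issued) is 2024-03-31; done 2024-04-02 — 2 days late.
The analysis stops there.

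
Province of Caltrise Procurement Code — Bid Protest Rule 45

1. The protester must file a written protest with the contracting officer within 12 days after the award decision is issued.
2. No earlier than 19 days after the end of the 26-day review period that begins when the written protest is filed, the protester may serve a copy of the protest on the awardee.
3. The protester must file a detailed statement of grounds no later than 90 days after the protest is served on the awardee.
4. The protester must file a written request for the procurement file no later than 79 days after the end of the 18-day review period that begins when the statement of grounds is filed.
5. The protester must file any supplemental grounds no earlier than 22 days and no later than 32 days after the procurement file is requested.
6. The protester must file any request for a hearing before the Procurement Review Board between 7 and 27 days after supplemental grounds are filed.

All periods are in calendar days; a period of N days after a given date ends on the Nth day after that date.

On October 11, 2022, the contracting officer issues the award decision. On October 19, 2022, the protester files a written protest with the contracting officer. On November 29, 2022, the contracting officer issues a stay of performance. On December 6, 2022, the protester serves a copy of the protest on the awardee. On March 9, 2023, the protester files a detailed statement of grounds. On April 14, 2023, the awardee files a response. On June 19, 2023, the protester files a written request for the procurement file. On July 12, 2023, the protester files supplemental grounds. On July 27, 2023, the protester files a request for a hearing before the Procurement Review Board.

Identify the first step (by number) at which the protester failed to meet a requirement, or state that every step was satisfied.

Step 3

Step 1: 12 days after October 11, 2022 (when the award decision is issued) is October 23, 2022; done October 19, 2022 — timely.
Step 2: the earliest permitted date is 19 days after November 14, 2022 (end of the 26-day review period, which began when the written protest is filed on October 19, 2022), i.e. December 3, 2022; December 6, 2022 is on or after that date.
Step 3: 90 days after December 6, 2022 (when the protest is served on the awardee) is March 6, 2023; done March 9, 2023 — 3 days late.
No need to go further; step 3 was not satisfied.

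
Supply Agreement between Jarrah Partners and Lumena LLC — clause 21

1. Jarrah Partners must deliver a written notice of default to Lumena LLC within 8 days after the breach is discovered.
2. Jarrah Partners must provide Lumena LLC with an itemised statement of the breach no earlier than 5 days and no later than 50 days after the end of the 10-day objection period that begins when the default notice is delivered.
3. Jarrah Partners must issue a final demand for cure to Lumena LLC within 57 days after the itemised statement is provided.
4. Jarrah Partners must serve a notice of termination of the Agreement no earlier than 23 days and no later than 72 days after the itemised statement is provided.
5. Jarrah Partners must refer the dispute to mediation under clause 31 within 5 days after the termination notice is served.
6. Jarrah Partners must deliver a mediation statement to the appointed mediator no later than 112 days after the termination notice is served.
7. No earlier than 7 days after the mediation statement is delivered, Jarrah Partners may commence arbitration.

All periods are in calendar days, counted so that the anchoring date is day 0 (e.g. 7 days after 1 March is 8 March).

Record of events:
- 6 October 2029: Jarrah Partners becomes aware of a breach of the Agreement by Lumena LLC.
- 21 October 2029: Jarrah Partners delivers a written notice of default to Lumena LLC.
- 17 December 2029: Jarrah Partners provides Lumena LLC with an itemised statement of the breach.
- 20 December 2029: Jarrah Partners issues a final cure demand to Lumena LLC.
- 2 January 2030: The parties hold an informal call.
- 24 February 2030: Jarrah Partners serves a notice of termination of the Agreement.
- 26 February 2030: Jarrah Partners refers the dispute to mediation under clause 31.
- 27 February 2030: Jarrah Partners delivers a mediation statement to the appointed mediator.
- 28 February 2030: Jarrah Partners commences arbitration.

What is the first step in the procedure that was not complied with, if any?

Step 1 — counting 8 days from 6 October 2029 (when the breach is discovered) gives a deadline of 14 October 2029; 21 October 2029 misses that deadline by 7 days.
That is the first point of non-compliance.

Step 1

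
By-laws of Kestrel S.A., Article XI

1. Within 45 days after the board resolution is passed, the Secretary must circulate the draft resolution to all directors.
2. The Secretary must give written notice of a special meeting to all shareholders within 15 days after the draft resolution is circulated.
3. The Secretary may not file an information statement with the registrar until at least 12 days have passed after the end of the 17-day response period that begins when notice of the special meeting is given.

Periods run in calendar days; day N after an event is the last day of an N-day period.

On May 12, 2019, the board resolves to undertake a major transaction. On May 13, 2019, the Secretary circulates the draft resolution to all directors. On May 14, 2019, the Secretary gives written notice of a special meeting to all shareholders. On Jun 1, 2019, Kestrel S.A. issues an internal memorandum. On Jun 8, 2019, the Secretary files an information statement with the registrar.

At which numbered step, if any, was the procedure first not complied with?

Step 1: 45 days after May 12, 2019 (when the board resolution is passed) is Jun 26, 2019; May 13, 2019 is within that limit.
Step 2: 15 days after May 13, 2019 (when the draft resolution is circulated) is May 28, 2019; done May 14, 2019 — timely.
Step 3: the earliest permitted date is 12 days after May 31, 2019 (end of the 17-day response period, which began when notice of the special meeting is given on May 14, 2019), i.e. Jun 12, 2019; acted on Jun 8, 2019, 4 days prematurely.

Step 3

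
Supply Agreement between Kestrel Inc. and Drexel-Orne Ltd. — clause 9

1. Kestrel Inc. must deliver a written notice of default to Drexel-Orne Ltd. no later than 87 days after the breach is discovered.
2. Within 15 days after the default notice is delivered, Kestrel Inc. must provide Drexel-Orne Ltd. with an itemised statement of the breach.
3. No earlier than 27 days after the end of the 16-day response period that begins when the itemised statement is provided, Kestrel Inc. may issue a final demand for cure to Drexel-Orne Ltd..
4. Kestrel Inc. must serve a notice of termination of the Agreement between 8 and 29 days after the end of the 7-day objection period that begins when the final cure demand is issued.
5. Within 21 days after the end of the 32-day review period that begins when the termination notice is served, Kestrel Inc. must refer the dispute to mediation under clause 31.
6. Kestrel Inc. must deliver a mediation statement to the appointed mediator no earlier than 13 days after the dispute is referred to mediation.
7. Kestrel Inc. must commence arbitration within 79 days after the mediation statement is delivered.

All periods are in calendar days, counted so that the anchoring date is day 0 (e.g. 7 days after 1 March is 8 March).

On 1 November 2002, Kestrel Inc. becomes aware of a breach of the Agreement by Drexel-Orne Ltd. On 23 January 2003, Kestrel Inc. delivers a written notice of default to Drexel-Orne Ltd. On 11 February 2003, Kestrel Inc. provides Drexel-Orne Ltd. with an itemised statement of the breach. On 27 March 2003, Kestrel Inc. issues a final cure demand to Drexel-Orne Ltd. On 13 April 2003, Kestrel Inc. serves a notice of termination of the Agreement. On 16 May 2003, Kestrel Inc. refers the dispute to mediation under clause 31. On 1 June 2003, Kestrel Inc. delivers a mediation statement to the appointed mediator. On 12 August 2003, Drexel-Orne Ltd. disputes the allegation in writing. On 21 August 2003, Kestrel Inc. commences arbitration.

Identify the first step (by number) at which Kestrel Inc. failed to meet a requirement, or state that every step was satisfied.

Step 1: 87 days after 1 November 2002 (when the breach is discovered) is 27 January 2003; done 23 January 2003 — timely.
Step 2: 15 days after 23 January 2003 (when the default notice is delivered) is 7 February 2003; 11 February 2003 misses that deadline by 4 days.

Step 2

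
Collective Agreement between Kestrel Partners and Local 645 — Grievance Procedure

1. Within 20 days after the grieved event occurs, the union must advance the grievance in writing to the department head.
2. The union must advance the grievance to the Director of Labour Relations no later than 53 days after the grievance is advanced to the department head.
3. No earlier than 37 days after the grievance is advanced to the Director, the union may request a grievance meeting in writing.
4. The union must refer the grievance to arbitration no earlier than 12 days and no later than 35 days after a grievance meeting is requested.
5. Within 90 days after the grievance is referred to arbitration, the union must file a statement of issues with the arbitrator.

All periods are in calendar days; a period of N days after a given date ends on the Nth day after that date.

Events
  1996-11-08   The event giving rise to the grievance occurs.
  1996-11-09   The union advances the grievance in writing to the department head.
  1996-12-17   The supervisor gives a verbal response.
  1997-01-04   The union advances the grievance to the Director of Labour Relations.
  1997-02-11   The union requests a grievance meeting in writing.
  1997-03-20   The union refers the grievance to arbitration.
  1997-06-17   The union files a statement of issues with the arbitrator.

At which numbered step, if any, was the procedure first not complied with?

Step 1 — counting 20 days from 1996-11-08 (when the grieved event occurs) gives a deadline of 1996-11-28; 1996-11-09 is within that limit.
Step 2 — counting 53 days from 1996-11-09 (when the grievance is advanced to the department head) gives a deadline of 1997-01-01; done 1997-01-04 — 3 days late.
No need to go further; step 2 was not satisfied.

Step 2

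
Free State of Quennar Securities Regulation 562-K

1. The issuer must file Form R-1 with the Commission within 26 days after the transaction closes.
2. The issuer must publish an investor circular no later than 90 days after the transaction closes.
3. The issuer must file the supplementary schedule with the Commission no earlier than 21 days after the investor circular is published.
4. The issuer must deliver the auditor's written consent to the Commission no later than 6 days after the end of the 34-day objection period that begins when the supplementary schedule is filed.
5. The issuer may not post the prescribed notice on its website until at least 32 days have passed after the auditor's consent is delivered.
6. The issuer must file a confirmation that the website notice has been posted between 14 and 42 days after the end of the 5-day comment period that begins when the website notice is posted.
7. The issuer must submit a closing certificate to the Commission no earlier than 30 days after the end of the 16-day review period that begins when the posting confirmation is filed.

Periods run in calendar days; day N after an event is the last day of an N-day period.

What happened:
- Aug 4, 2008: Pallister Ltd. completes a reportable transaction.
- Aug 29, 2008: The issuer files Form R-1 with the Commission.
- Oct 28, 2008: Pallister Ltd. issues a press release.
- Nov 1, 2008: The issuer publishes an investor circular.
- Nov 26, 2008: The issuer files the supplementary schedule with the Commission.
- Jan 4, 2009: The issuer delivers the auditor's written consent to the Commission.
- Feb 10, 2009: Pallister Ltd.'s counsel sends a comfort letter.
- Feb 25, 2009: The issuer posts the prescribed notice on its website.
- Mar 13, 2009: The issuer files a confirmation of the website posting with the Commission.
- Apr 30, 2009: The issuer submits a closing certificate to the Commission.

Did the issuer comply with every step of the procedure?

(1) due by Aug 4, 2008 + 26 days = Aug 30, 2008; completed Aug 29, 2008, before the deadline.
(2) due by Aug 4, 2008 + 90 days = Nov 2, 2008; Nov 1, 2008 is within that limit.
(3) permitted from Nov 1, 2008 + 21 days = Nov 22, 2008 onward; done Nov 26, 2008, after the minimum wait.
(4) due by Dec 30, 2008 + 6 days = Jan 5, 2009; Jan 4, 2009 is within that limit.
(5) permitted from Jan 4, 2009 + 32 days = Feb 5, 2009 onward; Feb 25, 2009 is on or after that date.
(6) the permitted window runs from Mar 2, 2009 + 14 = Mar 16, 2009 to Mar 2, 2009 + 42 = Apr 13, 2009; done Mar 13, 2009 — 3 days before the window opened.
That is the first point of non-compliance.

No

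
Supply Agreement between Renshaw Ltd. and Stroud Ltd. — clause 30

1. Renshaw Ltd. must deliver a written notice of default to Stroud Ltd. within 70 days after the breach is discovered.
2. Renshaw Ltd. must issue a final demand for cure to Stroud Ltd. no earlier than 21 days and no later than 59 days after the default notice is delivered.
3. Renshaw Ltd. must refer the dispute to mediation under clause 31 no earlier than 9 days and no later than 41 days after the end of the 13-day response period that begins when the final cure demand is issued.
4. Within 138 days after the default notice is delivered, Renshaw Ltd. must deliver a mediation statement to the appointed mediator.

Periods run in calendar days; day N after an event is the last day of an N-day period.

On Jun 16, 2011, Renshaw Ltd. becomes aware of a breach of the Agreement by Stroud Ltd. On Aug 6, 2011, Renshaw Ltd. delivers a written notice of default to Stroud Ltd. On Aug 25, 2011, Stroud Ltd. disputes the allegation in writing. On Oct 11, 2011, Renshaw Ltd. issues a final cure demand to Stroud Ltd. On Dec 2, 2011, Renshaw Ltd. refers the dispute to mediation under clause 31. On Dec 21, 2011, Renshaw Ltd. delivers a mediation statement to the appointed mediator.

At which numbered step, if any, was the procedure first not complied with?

Step 1 — counting 70 days from Jun 16, 2011 (when the breach is discovered) gives a deadline of Aug 25, 2011; done Aug 6, 2011 — timely.
Step 2 — 21 and 59 days from Aug 6, 2011 (when the default notice is delivered) are Aug 27, 2011 and Oct 4, 2011 respectively; Oct 11, 2011 is 7 days past the end of the window.

Step 2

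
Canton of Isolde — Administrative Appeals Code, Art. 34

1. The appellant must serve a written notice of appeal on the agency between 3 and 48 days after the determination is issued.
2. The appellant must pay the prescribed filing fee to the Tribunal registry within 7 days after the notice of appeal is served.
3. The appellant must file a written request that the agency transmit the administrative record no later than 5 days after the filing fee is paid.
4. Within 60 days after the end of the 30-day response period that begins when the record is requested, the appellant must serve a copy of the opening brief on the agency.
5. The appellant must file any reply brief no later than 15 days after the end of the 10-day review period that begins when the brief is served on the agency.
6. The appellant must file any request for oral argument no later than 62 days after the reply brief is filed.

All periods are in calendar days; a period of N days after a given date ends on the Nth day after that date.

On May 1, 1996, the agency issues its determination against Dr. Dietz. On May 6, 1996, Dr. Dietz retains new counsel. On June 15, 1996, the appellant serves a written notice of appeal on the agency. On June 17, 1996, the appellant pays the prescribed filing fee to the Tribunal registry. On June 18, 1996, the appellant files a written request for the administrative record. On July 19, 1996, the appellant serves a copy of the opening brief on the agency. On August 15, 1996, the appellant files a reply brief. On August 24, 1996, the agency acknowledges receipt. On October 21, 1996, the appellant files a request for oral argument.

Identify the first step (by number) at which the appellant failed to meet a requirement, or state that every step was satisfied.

Step 5

Step 1 — 3 and 48 days from May 1, 1996 (when the determination is issued) are May 4, 1996 and June 18, 1996 respectively; done June 15, 1996, which is between those dates.
Step 2 — counting 7 days from June 15, 1996 (when the notice of appeal is served) gives a deadline of June 22, 1996; completed June 17, 1996, before the deadline.
Step 3 — counting 5 days from June 17, 1996 (when the filing fee is paid) gives a deadline of June 22, 1996; completed June 18, 1996, before the deadline.
Step 4 — counting 60 days from July 18, 1996 (end of the 30-day response period, which began when the record is requested on June 18, 1996) gives a deadline of September 16, 1996; completed July 19, 1996, before the deadline.
Step 5 — counting 15 days from July 29, 1996 (end of the 10-day review period, which began when the brief is served on the agency on July 19, 1996) gives a deadline of August 13, 1996; not done until August 15, 1996, 2 days after the deadline.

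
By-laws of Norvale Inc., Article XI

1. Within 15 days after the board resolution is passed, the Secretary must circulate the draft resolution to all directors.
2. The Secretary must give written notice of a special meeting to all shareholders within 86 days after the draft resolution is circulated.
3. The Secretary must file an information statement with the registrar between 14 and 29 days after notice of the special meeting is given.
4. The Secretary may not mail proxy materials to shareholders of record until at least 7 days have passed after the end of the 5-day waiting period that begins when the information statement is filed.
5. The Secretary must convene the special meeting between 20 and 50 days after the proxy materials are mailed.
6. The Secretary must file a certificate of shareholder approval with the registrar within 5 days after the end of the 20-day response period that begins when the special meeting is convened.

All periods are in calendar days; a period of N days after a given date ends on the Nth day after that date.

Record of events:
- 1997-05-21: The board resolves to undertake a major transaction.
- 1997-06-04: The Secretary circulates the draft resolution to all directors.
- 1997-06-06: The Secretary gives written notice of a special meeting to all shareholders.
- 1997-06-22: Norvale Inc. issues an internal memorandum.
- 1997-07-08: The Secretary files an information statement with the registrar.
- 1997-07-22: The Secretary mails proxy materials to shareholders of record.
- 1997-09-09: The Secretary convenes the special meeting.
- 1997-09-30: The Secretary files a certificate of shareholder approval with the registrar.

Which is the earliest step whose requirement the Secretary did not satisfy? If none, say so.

(1) due by 1997-05-21 + 15 days = 1997-06-05; completed 1997-06-04, before the deadline.
(2) due by 1997-06-04 + 86 days = 1997-08-29; 1997-06-06 is within that limit.
(3) the permitted window runs from 1997-06-06 + 14 = 1997-06-20 to 1997-06-06 + 29 = 1997-07-05; 1997-07-08 is 3 days past the end of the window.
Later steps need not be reached.

Step 3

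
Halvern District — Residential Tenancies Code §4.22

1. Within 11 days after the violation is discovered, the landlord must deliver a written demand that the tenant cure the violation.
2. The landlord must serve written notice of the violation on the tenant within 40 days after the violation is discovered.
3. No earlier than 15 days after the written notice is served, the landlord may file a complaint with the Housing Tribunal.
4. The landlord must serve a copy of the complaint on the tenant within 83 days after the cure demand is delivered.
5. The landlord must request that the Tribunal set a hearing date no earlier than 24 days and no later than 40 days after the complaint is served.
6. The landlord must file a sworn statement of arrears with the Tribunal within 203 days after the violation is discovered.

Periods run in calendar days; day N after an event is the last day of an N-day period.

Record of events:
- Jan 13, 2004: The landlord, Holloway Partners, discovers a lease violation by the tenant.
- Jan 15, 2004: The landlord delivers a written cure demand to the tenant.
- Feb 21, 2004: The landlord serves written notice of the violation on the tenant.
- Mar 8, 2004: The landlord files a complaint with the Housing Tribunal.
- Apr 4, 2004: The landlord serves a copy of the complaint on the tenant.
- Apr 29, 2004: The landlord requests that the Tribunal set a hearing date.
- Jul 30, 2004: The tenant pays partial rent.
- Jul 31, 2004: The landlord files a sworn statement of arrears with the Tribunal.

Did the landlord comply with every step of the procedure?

Step 1: 11 days after Jan 13, 2004 (when the violation is discovered) is Jan 24, 2004; completed Jan 15, 2004, before the deadline.
Step 2: 40 days after Jan 13, 2004 (when the violation is discovered) is Feb 22, 2004; done Feb 21, 2004 — timely.
Step 3: the earliest permitted date is 15 days after Feb 21, 2004 (when the written notice is served), i.e. Mar 7, 2004; Mar 8, 2004 is on or after that date.
Step 4: 83 days after Jan 15, 2004 (when the cure demand is delivered) is Apr 7, 2004; Apr 4, 2004 is within that limit.
Step 5: the window is 24–40 days after Apr 4, 2004 (when the complaint is served), so Apr 28, 2004 through May 14, 2004; done Apr 29, 2004, which is between those dates.
Step 6: 203 days after Jan 13, 2004 (when the violation is discovered) is Aug 3, 2004; Jul 31, 2004 is within that limit.

Yes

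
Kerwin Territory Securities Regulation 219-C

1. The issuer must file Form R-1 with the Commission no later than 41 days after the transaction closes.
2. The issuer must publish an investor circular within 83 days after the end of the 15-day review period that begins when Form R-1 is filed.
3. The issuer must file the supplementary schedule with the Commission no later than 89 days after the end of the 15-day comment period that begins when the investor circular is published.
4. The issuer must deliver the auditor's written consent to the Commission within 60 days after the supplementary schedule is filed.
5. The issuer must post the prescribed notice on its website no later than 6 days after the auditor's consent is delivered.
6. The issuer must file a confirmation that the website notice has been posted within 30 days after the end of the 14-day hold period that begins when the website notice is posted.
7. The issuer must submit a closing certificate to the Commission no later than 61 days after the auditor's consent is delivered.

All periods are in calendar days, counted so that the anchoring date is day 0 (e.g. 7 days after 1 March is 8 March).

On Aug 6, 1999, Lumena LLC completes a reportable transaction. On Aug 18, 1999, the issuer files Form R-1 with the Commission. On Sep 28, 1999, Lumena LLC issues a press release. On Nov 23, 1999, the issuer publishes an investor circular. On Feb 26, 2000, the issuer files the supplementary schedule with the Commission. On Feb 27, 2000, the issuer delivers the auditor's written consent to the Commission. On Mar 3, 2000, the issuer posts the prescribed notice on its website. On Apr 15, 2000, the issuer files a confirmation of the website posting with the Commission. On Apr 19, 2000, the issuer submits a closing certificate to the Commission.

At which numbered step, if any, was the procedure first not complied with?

None — every step was satisfied

Step 1: 41 days after Aug 6, 1999 (when the transaction closes) is Sep 16, 1999; completed Aug 18, 1999, before the deadline.
Step 2: 83 days after Sep 2, 1999 (end of the 15-day review period, which began when Form R-1 is filed on Aug 18, 1999) is Nov 24, 1999; completed Nov 23, 1999, before the deadline.
Step 3: 89 days after Dec 8, 1999 (end of the 15-day comment period, which began when the investor circular is published on Nov 23, 1999) is Mar 6, 2000; completed Feb 26, 2000, before the deadline.
Step 4: 60 days after Feb 26, 2000 (when the supplementary schedule is filed) is Apr 26, 2000; done Feb 27, 2000 — timely.
Step 5: 6 days after Feb 27, 2000 (when the auditor's consent is delivered) is Mar 4, 2000; Mar 3, 2000 is within that limit.
Step 6: 30 days after Mar 17, 2000 (end of the 14-day hold period, which began when the website notice is posted on Mar 3, 2000) is Apr 16, 2000; completed Apr 15, 2000, before the deadline.
Step 7: 61 days after Feb 27, 2000 (when the auditor's consent is delivered) is Apr 28, 2000; Apr 19, 2000 is within that limit.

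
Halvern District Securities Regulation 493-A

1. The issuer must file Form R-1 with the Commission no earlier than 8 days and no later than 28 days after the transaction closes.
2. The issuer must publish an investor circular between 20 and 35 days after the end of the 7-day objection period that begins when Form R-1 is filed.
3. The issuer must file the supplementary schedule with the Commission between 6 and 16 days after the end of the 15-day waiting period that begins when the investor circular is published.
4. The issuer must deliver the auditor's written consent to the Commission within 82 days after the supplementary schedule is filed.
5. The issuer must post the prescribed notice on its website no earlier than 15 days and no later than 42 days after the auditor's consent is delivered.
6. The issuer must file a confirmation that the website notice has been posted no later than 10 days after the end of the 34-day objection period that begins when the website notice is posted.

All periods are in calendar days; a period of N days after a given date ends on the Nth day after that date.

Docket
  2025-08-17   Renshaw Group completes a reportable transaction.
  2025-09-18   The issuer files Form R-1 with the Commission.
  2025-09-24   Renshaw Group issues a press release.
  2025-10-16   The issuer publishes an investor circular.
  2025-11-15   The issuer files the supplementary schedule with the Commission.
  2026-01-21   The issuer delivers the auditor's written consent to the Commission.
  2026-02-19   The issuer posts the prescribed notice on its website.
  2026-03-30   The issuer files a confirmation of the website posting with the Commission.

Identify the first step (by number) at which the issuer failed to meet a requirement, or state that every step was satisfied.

Step 1

Step 1: the window is 8–28 days after 2025-08-17 (when the transaction closes), so 2025-08-25 through 2025-09-14; 2025-09-18 is 4 days past the end of the window.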